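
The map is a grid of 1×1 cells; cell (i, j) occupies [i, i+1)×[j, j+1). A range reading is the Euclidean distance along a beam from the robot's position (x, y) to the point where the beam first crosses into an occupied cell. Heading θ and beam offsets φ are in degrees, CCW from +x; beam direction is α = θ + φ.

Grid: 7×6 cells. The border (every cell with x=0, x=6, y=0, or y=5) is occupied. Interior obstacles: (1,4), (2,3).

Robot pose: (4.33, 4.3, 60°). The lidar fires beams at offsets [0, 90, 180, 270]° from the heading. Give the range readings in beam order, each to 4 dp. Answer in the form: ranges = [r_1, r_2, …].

ranges = [0.8083, 1.4000, 3.8105, 1.9283]

beam 1: φ=0°, α=60°
  direction (0.5000, 0.8660); cell (4,4); t to first gridline: x 1.3400, y 0.8083 (then +2.0000 / +1.1547)
    (4,5) via y @ 0.8083  # hit
  → r_1 = 0.8083
beam 2: φ=90°, α=150°
  direction (-0.8660, 0.5000); cell (4,4); t to first gridline: x 0.3811, y 1.4000 (then +1.1547 / +2.0000)
    (3,4) via x @ 0.3811
    (3,5) via y @ 1.4000  # hit
  → r_2 = 1.4000
beam 3: φ=180°, α=240°
  direction (-0.5000, -0.8660); cell (4,4); t to first gridline: x 0.6600, y 0.3464 (then +2.0000 / +1.1547)
    (4,3) via y @ 0.3464
    (3,3) via x @ 0.6600
    (3,2) via y @ 1.5011
    (3,1) via y @ 2.6558
    (2,1) via x @ 2.6600
    (2,0) via y @ 3.8105  # hit
  → r_3 = 3.8105
beam 4: φ=270°, α=330°
  direction (0.8660, -0.5000); cell (4,4); t to first gridline: x 0.7736, y 0.6000 (then +1.1547 / +2.0000)
    (4,3) via y @ 0.6000
    (5,3) via x @ 0.7736
    (6,3) via x @ 1.9283  # hit
  → r_4 = 1.9283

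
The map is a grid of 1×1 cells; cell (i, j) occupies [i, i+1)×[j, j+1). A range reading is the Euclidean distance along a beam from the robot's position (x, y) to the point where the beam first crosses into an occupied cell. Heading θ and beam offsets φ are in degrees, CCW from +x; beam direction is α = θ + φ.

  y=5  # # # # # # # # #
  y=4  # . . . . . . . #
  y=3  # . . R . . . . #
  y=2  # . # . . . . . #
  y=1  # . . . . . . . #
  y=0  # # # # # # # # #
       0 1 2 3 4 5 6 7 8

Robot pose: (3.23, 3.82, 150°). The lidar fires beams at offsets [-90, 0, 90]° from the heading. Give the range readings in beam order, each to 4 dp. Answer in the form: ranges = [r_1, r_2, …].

ranges = [1.3625, 2.3600, 0.9469]

beam 1: φ=-90°, α=60°
  direction (0.5000, 0.8660); cell (3,3); t to first gridline: x 1.5400, y 0.2078 (then +2.0000 / +1.1547)
    (3,4) via y @ 0.2078
    (3,5) via y @ 1.3625  # hit
  → r_1 = 1.3625
beam 2: φ=0°, α=150°
  direction (-0.8660, 0.5000); cell (3,3); t to first gridline: x 0.2656, y 0.3600 (then +1.1547 / +2.0000)
    (2,3) via x @ 0.2656
    (2,4) via y @ 0.3600
    (1,4) via x @ 1.4203
    (1,5) via y @ 2.3600  # hit
  → r_2 = 2.3600
beam 3: φ=90°, α=240°
  direction (-0.5000, -0.8660); cell (3,3); t to first gridline: x 0.4600, y 0.9469 (then +2.0000 / +1.1547)
    (2,3) via x @ 0.4600
    (2,2) via y @ 0.9469  # hit
  → r_3 = 0.9469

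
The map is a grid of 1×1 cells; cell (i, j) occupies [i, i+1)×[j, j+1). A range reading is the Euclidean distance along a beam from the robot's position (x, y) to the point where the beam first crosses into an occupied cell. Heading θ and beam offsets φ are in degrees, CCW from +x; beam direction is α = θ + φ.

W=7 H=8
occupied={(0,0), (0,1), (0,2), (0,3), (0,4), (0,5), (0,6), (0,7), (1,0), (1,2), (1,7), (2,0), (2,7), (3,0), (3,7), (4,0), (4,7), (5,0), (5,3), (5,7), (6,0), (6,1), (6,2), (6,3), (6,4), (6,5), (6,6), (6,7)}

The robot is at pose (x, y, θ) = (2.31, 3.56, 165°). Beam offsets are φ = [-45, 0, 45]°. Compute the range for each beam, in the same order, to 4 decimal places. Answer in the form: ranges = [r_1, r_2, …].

ranges = [2.6200, 1.3562, 1.1200]

beam 1: φ=-45°, α=120°
  d=(-0.5000,0.8660)  start (2,3)  tX=0.6200 tY=0.5081  stride 1/|dx|=2.0000 1/|dy|=1.1547
    cross y-line → (2,4), t=0.5081
    cross x-line → (1,4), t=0.6200
    cross y-line → (1,5), t=1.6628
    cross x-line → (0,5), t=2.6200 (wall)
  → r_1 = 2.6200
beam 2: φ=0°, α=165°
  d=(-0.9659,0.2588)  start (2,3)  tX=0.3209 tY=1.7000  stride 1/|dx|=1.0353 1/|dy|=3.8637
    cross x-line → (1,3), t=0.3209
    cross x-line → (0,3), t=1.3562 (wall)
  → r_2 = 1.3562
beam 3: φ=45°, α=210°
  d=(-0.8660,-0.5000)  start (2,3)  tX=0.3580 tY=1.1200  stride 1/|dx|=1.1547 1/|dy|=2.0000
    cross x-line → (1,3), t=0.3580
    cross y-line → (1,2), t=1.1200 (wall)
  → r_3 = 1.1200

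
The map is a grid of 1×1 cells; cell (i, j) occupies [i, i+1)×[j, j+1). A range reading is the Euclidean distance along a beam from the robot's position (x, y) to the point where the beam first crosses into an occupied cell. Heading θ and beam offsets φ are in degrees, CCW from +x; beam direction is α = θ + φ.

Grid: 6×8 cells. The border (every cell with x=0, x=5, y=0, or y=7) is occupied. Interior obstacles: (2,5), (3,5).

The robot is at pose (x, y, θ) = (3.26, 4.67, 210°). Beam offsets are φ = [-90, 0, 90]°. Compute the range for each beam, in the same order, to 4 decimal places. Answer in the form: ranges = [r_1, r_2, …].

beam 1: φ=-90°, α=120°
  d=(-0.5000,0.8660)  start (3,4)  tX=0.5200 tY=0.3811  stride 1/|dx|=2.0000 1/|dy|=1.1547
    cross y-line → (3,5), t=0.3811 (wall)
  → r_1 = 0.3811
beam 2: φ=0°, α=210°
  d=(-0.8660,-0.5000)  start (3,4)  tX=0.3002 tY=1.3400  stride 1/|dx|=1.1547 1/|dy|=2.0000
    cross x-line → (2,4), t=0.3002
    cross y-line → (2,3), t=1.3400
    cross x-line → (1,3), t=1.4549
    cross x-line → (0,3), t=2.6096 (wall)
  → r_2 = 2.6096
beam 3: φ=90°, α=300°
  d=(0.5000,-0.8660)  start (3,4)  tX=1.4800 tY=0.7736  stride 1/|dx|=2.0000 1/|dy|=1.1547
    cross y-line → (3,3), t=0.7736
    cross x-line → (4,3), t=1.4800
    cross y-line → (4,2), t=1.9283
    cross y-line → (4,1), t=3.0831
    cross x-line → (5,1), t=3.4800 (wall)
  → r_3 = 3.4800

ranges = [0.3811, 2.6096, 3.4800]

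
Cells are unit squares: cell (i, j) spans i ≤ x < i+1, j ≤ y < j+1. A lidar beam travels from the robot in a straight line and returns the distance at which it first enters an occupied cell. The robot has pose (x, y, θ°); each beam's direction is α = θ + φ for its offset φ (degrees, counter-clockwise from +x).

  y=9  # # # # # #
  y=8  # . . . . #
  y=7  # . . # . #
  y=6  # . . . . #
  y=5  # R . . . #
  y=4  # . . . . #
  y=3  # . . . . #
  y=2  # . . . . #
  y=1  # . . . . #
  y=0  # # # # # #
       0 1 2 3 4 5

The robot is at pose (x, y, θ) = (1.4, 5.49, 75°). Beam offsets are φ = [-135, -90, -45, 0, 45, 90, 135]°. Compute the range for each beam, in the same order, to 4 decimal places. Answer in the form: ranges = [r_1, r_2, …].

ranges = [5.1846, 3.7270, 4.1569, 3.6338, 0.8000, 0.4141, 0.4619]

beam 1: φ=-135°, α=300°
  d=(0.5000,-0.8660)  start (1,5)  tX=1.2000 tY=0.5658  stride 1/|dx|=2.0000 1/|dy|=1.1547
    cross y-line → (1,4), t=0.5658
    cross x-line → (2,4), t=1.2000
    cross y-line → (2,3), t=1.7205
    cross y-line → (2,2), t=2.8752
    cross x-line → (3,2), t=3.2000
    cross y-line → (3,1), t=4.0299
    cross y-line → (3,0), t=5.1846 (wall)
  → r_1 = 5.1846
beam 2: φ=-90°, α=345°
  d=(0.9659,-0.2588)  start (1,5)  tX=0.6212 tY=1.8932  stride 1/|dx|=1.0353 1/|dy|=3.8637
    cross x-line → (2,5), t=0.6212
    cross x-line → (3,5), t=1.6564
    cross y-line → (3,4), t=1.8932
    cross x-line → (4,4), t=2.6917
    cross x-line → (5,4), t=3.7270 (wall)
  → r_2 = 3.7270
beam 3: φ=-45°, α=30°
  d=(0.8660,0.5000)  start (1,5)  tX=0.6928 tY=1.0200  stride 1/|dx|=1.1547 1/|dy|=2.0000
    cross x-line → (2,5), t=0.6928
    cross y-line → (2,6), t=1.0200
    cross x-line → (3,6), t=1.8475
    cross x-line → (4,6), t=3.0022
    cross y-line → (4,7), t=3.0200
    cross x-line → (5,7), t=4.1569 (wall)
  → r_3 = 4.1569
beam 4: φ=0°, α=75°
  d=(0.2588,0.9659)  start (1,5)  tX=2.3182 tY=0.5280  stride 1/|dx|=3.8637 1/|dy|=1.0353
    cross y-line → (1,6), t=0.5280
    cross y-line → (1,7), t=1.5633
    cross x-line → (2,7), t=2.3182
    cross y-line → (2,8), t=2.5985
    cross y-line → (2,9), t=3.6338 (wall)
  → r_4 = 3.6338
beam 5: φ=45°, α=120°
  d=(-0.5000,0.8660)  start (1,5)  tX=0.8000 tY=0.5889  stride 1/|dx|=2.0000 1/|dy|=1.1547
    cross y-line → (1,6), t=0.5889
    cross x-line → (0,6), t=0.8000 (wall)
  → r_5 = 0.8000
beam 6: φ=90°, α=165°
  d=(-0.9659,0.2588)  start (1,5)  tX=0.4141 tY=1.9705  stride 1/|dx|=1.0353 1/|dy|=3.8637
    cross x-line → (0,5), t=0.4141 (wall)
  → r_6 = 0.4141
beam 7: φ=135°, α=210°
  d=(-0.8660,-0.5000)  start (1,5)  tX=0.4619 tY=0.9800  stride 1/|dx|=1.1547 1/|dy|=2.0000
    cross x-line → (0,5), t=0.4619 (wall)
  → r_7 = 0.4619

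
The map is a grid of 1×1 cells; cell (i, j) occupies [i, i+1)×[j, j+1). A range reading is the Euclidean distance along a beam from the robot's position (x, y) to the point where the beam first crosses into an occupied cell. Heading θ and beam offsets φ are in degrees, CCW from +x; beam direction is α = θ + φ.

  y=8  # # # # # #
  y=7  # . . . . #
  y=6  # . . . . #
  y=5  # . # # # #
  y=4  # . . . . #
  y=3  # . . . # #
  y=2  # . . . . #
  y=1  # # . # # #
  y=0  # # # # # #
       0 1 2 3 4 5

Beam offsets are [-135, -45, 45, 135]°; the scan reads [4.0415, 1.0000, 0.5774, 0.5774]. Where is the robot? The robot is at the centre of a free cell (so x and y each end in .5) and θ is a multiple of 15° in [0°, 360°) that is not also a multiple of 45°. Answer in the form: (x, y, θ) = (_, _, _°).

(x, y, θ) = (4.5, 7.5, 345°)

Candidates: 21 free-cell centres × 16 headings = 336 poses. Raycast each; keep the one whose scan matches to 4 dp.
  (1.5, 3.5, 300°): beam 1 = 0.5176 ≠ 4.0415 ✗
  (3.5, 6.5, 195°): beam 1 = 1.7321 ≠ 4.0415 ✗
  (2.5, 3.5, 105°): beam 1 = 2.8868 ≠ 4.0415 ✗
  (1.5, 5.5, 120°): beam 1 = 0.5176 ≠ 4.0415 ✗
  …
  (4.5, 7.5, 345°): r_1=4.0415, r_2=1.0000, r_3=0.5774, r_4=0.5774 — all match ✓
No second candidate reproduces the full scan.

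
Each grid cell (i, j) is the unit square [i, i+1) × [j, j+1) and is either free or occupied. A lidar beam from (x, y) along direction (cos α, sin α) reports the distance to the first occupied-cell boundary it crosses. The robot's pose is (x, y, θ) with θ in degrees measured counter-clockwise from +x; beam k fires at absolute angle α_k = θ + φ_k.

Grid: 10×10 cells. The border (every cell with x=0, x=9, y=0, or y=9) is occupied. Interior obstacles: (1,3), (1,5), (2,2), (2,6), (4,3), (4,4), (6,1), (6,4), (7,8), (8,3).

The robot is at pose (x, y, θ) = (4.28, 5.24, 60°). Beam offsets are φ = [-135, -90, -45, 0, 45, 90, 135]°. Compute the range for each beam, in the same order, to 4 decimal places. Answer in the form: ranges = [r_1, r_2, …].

ranges = [0.2485, 0.4800, 4.8865, 4.3417, 3.8926, 1.5200, 3.3957]

beam 1: φ=-135°, α=285°
  d=(0.2588,-0.9659)  start (4,5)  tX=2.7819 tY=0.2485  stride 1/|dx|=3.8637 1/|dy|=1.0353
    cross y-line → (4,4), t=0.2485 (wall)
  → r_1 = 0.2485
beam 2: φ=-90°, α=330°
  d=(0.8660,-0.5000)  start (4,5)  tX=0.8314 tY=0.4800  stride 1/|dx|=1.1547 1/|dy|=2.0000
    cross y-line → (4,4), t=0.4800 (wall)
  → r_2 = 0.4800
beam 3: φ=-45°, α=15°
  d=(0.9659,0.2588)  start (4,5)  tX=0.7454 tY=2.9364  stride 1/|dx|=1.0353 1/|dy|=3.8637
    cross x-line → (5,5), t=0.7454
    cross x-line → (6,5), t=1.7807
    cross x-line → (7,5), t=2.8160
    cross y-line → (7,6), t=2.9364
    cross x-line → (8,6), t=3.8512
    cross x-line → (9,6), t=4.8865 (wall)
  → r_3 = 4.8865
beam 4: φ=0°, α=60°
  d=(0.5000,0.8660)  start (4,5)  tX=1.4400 tY=0.8776  stride 1/|dx|=2.0000 1/|dy|=1.1547
    cross y-line → (4,6), t=0.8776
    cross x-line → (5,6), t=1.4400
    cross y-line → (5,7), t=2.0323
    cross y-line → (5,8), t=3.1870
    cross x-line → (6,8), t=3.4400
    cross y-line → (6,9), t=4.3417 (wall)
  → r_4 = 4.3417
beam 5: φ=45°, α=105°
  d=(-0.2588,0.9659)  start (4,5)  tX=1.0818 tY=0.7868  stride 1/|dx|=3.8637 1/|dy|=1.0353
    cross y-line → (4,6), t=0.7868
    cross x-line → (3,6), t=1.0818
    cross y-line → (3,7), t=1.8221
    cross y-line → (3,8), t=2.8574
    cross y-line → (3,9), t=3.8926 (wall)
  → r_5 = 3.8926
beam 6: φ=90°, α=150°
  d=(-0.8660,0.5000)  start (4,5)  tX=0.3233 tY=1.5200  stride 1/|dx|=1.1547 1/|dy|=2.0000
    cross x-line → (3,5), t=0.3233
    cross x-line → (2,5), t=1.4780
    cross y-line → (2,6), t=1.5200 (wall)
  → r_6 = 1.5200
beam 7: φ=135°, α=195°
  d=(-0.9659,-0.2588)  start (4,5)  tX=0.2899 tY=0.9273  stride 1/|dx|=1.0353 1/|dy|=3.8637
    cross x-line → (3,5), t=0.2899
    cross y-line → (3,4), t=0.9273
    cross x-line → (2,4), t=1.3252
    cross x-line → (1,4), t=2.3604
    cross x-line → (0,4), t=3.3957 (wall)
  → r_7 = 3.3957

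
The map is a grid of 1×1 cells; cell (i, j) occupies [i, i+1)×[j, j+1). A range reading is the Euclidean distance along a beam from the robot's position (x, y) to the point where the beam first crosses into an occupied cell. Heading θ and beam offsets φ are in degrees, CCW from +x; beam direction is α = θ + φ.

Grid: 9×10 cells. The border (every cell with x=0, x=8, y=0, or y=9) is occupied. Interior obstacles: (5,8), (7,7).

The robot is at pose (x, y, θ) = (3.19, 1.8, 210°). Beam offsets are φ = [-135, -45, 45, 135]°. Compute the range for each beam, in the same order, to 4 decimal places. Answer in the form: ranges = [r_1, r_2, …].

beam 1: φ=-135°, α=75°
  dir = (cos 75°, sin 75°) = (0.2588, 0.9659); from cell (3,1)
  next x-line at t=3.1296, next y-line at t=0.2071; Δt_x=3.8637, Δt_y=1.0353
    y: enter (3,2) at t=0.2071
    y: enter (3,3) at t=1.2423
    y: enter (3,4) at t=2.2776
    x: enter (4,4) at t=3.1296
    y: enter (4,5) at t=3.3129
    y: enter (4,6) at t=4.3482
    y: enter (4,7) at t=5.3834
    y: enter (4,8) at t=6.4187
    x: enter (5,8) at t=6.9933 ← occupied
  → r_1 = 6.9933
beam 2: φ=-45°, α=165°
  dir = (cos 165°, sin 165°) = (-0.9659, 0.2588); from cell (3,1)
  next x-line at t=0.1967, next y-line at t=0.7727; Δt_x=1.0353, Δt_y=3.8637
    x: enter (2,1) at t=0.1967
    y: enter (2,2) at t=0.7727
    x: enter (1,2) at t=1.2320
    x: enter (0,2) at t=2.2673 ← occupied
  → r_2 = 2.2673
beam 3: φ=45°, α=255°
  dir = (cos 255°, sin 255°) = (-0.2588, -0.9659); from cell (3,1)
  next x-line at t=0.7341, next y-line at t=0.8282; Δt_x=3.8637, Δt_y=1.0353
    x: enter (2,1) at t=0.7341
    y: enter (2,0) at t=0.8282 ← occupied
  → r_3 = 0.8282
beam 4: φ=135°, α=345°
  dir = (cos 345°, sin 345°) = (0.9659, -0.2588); from cell (3,1)
  next x-line at t=0.8386, next y-line at t=3.0910; Δt_x=1.0353, Δt_y=3.8637
    x: enter (4,1) at t=0.8386
    x: enter (5,1) at t=1.8738
    x: enter (6,1) at t=2.9091
    y: enter (6,0) at t=3.0910 ← occupied
  → r_4 = 3.0910

ranges = [6.9933, 2.2673, 0.8282, 3.0910]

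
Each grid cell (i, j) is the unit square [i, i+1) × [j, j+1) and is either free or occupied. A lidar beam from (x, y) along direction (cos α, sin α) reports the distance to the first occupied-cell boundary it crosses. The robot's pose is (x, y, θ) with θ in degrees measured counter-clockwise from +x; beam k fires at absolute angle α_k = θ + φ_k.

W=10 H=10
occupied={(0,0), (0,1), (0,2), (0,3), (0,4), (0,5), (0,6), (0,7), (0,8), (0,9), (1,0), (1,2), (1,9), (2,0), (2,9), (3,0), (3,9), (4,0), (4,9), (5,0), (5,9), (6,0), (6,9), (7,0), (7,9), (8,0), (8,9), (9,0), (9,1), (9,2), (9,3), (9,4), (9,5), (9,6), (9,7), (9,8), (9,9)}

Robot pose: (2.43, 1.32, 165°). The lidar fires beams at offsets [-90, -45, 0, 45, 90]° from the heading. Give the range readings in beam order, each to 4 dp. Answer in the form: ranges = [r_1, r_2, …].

beam 1: φ=-90°, α=75°
  cosα=0.2588 sinα=0.9659 | (2,1) | tMaxX 2.2023 tMaxY 0.7040 | tΔX 3.8637 tΔY 1.0353
    t=0.7040 [y] (2,2)
    t=1.7393 [y] (2,3)
    t=2.2023 [x] (3,3)
    t=2.7745 [y] (3,4)
    t=3.8098 [y] (3,5)
    t=4.8451 [y] (3,6)
    t=5.8804 [y] (3,7)
    t=6.0660 [x] (4,7)
    t=6.9156 [y] (4,8)
    t=7.9509 [y] (4,9) — stop
  → r_1 = 7.9509
beam 2: φ=-45°, α=120°
  cosα=-0.5000 sinα=0.8660 | (2,1) | tMaxX 0.8600 tMaxY 0.7852 | tΔX 2.0000 tΔY 1.1547
    t=0.7852 [y] (2,2)
    t=0.8600 [x] (1,2) — stop
  → r_2 = 0.8600
beam 3: φ=0°, α=165°
  cosα=-0.9659 sinα=0.2588 | (2,1) | tMaxX 0.4452 tMaxY 2.6273 | tΔX 1.0353 tΔY 3.8637
    t=0.4452 [x] (1,1)
    t=1.4804 [x] (0,1) — stop
  → r_3 = 1.4804
beam 4: φ=45°, α=210°
  cosα=-0.8660 sinα=-0.5000 | (2,1) | tMaxX 0.4965 tMaxY 0.6400 | tΔX 1.1547 tΔY 2.0000
    t=0.4965 [x] (1,1)
    t=0.6400 [y] (1,0) — stop
  → r_4 = 0.6400
beam 5: φ=90°, α=255°
  cosα=-0.2588 sinα=-0.9659 | (2,1) | tMaxX 1.6614 tMaxY 0.3313 | tΔX 3.8637 tΔY 1.0353
    t=0.3313 [y] (2,0) — stop
  → r_5 = 0.3313

ranges = [7.9509, 0.8600, 1.4804, 0.6400, 0.3313]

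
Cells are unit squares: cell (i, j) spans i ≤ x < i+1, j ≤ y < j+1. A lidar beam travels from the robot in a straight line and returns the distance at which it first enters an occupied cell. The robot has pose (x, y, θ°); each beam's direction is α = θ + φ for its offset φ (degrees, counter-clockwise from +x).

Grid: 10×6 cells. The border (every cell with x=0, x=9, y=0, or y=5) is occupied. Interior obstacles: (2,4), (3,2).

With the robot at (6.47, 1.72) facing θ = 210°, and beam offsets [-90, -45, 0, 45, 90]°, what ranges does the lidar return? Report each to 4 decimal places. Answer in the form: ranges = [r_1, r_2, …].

beam 1: φ=-90°, α=120°
  d=(-0.5000,0.8660)  start (6,1)  tX=0.9400 tY=0.3233  stride 1/|dx|=2.0000 1/|dy|=1.1547
    cross y-line → (6,2), t=0.3233
    cross x-line → (5,2), t=0.9400
    cross y-line → (5,3), t=1.4780
    cross y-line → (5,4), t=2.6327
    cross x-line → (4,4), t=2.9400
    cross y-line → (4,5), t=3.7874 (wall)
  → r_1 = 3.7874
beam 2: φ=-45°, α=165°
  d=(-0.9659,0.2588)  start (6,1)  tX=0.4866 tY=1.0818  stride 1/|dx|=1.0353 1/|dy|=3.8637
    cross x-line → (5,1), t=0.4866
    cross y-line → (5,2), t=1.0818
    cross x-line → (4,2), t=1.5219
    cross x-line → (3,2), t=2.5571 (wall)
  → r_2 = 2.5571
beam 3: φ=0°, α=210°
  d=(-0.8660,-0.5000)  start (6,1)  tX=0.5427 tY=1.4400  stride 1/|dx|=1.1547 1/|dy|=2.0000
    cross x-line → (5,1), t=0.5427
    cross y-line → (5,0), t=1.4400 (wall)
  → r_3 = 1.4400
beam 4: φ=45°, α=255°
  d=(-0.2588,-0.9659)  start (6,1)  tX=1.8159 tY=0.7454  stride 1/|dx|=3.8637 1/|dy|=1.0353
    cross y-line → (6,0), t=0.7454 (wall)
  → r_4 = 0.7454
beam 5: φ=90°, α=300°
  d=(0.5000,-0.8660)  start (6,1)  tX=1.0600 tY=0.8314  stride 1/|dx|=2.0000 1/|dy|=1.1547
    cross y-line → (6,0), t=0.8314 (wall)
  → r_5 = 0.8314

ranges = [3.7874, 2.5571, 1.4400, 0.7454, 0.8314]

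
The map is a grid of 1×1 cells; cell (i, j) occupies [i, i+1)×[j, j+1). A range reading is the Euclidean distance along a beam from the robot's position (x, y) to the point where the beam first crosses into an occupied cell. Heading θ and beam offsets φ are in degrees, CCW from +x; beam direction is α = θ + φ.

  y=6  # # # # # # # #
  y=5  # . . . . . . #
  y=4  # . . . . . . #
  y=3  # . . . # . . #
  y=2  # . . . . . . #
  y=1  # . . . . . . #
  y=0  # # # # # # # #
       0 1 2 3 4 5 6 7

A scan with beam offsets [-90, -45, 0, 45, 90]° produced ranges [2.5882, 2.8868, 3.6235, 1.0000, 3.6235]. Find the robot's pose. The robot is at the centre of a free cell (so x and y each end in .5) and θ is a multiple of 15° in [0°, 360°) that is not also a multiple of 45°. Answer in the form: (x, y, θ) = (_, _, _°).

Enumerate (i+0.5, j+0.5, θ) over the 29 free cells and 16 admissible headings. For each, cast all 5 beams and compare to the given ranges.
  (4.5, 2.5, 345°): beam 1 = 1.5529 ≠ 2.5882 ✗
  (4.5, 2.5, 165°): beam 1 = 0.5176 ≠ 2.5882 ✗
  (6.5, 5.5, 300°): beam 1 = 6.3509 ≠ 2.5882 ✗
  (3.5, 1.5, 75°): beam 1 = 1.9319 ≠ 2.5882 ✗
  …
  (3.5, 4.5, 255°): r_1=2.5882, r_2=2.8868, r_3=3.6235, r_4=1.0000, r_5=3.6235 — all match ✓
Unique over the lattice → pose = (3.5, 4.5, 255°).

(x, y, θ) = (3.5, 4.5, 255°)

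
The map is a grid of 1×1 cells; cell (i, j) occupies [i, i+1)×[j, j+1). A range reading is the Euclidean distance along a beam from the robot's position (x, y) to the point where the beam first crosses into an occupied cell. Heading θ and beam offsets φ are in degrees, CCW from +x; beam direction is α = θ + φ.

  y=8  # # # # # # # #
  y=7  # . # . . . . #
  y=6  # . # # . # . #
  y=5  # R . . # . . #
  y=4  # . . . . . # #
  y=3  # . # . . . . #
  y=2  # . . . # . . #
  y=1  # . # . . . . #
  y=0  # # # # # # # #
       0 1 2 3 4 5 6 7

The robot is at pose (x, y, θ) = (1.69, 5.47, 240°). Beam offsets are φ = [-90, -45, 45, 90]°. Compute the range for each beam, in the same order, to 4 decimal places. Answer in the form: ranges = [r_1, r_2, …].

ranges = [0.7967, 0.7143, 1.5219, 6.1315]

beam 1: φ=-90°, α=150°
  d=(-0.8660,0.5000)  start (1,5)  tX=0.7967 tY=1.0600  stride 1/|dx|=1.1547 1/|dy|=2.0000
    cross x-line → (0,5), t=0.7967 (wall)
  → r_1 = 0.7967
beam 2: φ=-45°, α=195°
  d=(-0.9659,-0.2588)  start (1,5)  tX=0.7143 tY=1.8159  stride 1/|dx|=1.0353 1/|dy|=3.8637
    cross x-line → (0,5), t=0.7143 (wall)
  → r_2 = 0.7143
beam 3: φ=45°, α=285°
  d=(0.2588,-0.9659)  start (1,5)  tX=1.1977 tY=0.4866  stride 1/|dx|=3.8637 1/|dy|=1.0353
    cross y-line → (1,4), t=0.4866
    cross x-line → (2,4), t=1.1977
    cross y-line → (2,3), t=1.5219 (wall)
  → r_3 = 1.5219
beam 4: φ=90°, α=330°
  d=(0.8660,-0.5000)  start (1,5)  tX=0.3580 tY=0.9400  stride 1/|dx|=1.1547 1/|dy|=2.0000
    cross x-line → (2,5), t=0.3580
    cross y-line → (2,4), t=0.9400
    cross x-line → (3,4), t=1.5127
    cross x-line → (4,4), t=2.6674
    cross y-line → (4,3), t=2.9400
    cross x-line → (5,3), t=3.8221
    cross y-line → (5,2), t=4.9400
    cross x-line → (6,2), t=4.9768
    cross x-line → (7,2), t=6.1315 (wall)
  → r_4 = 6.1315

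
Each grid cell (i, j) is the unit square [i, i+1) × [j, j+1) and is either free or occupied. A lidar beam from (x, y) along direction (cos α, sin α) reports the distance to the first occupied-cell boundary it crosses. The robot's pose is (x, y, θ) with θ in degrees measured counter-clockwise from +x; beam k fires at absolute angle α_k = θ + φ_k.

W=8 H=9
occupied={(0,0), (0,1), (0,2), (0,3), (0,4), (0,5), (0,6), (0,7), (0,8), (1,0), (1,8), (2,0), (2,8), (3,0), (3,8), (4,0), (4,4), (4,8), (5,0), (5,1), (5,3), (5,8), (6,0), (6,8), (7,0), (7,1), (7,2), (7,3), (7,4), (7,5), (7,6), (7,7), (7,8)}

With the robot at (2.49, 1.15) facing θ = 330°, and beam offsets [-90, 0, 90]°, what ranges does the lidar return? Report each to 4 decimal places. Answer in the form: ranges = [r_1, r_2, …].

beam 1: φ=-90°, α=240°
  dir = (cos 240°, sin 240°) = (-0.5000, -0.8660); from cell (2,1)
  next x-line at t=0.9800, next y-line at t=0.1732; Δt_x=2.0000, Δt_y=1.1547
    y: enter (2,0) at t=0.1732 ← occupied
  → r_1 = 0.1732
beam 2: φ=0°, α=330°
  dir = (cos 330°, sin 330°) = (0.8660, -0.5000); from cell (2,1)
  next x-line at t=0.5889, next y-line at t=0.3000; Δt_x=1.1547, Δt_y=2.0000
    y: enter (2,0) at t=0.3000 ← occupied
  → r_2 = 0.3000
beam 3: φ=90°, α=60°
  dir = (cos 60°, sin 60°) = (0.5000, 0.8660); from cell (2,1)
  next x-line at t=1.0200, next y-line at t=0.9815; Δt_x=2.0000, Δt_y=1.1547
    y: enter (2,2) at t=0.9815
    x: enter (3,2) at t=1.0200
    y: enter (3,3) at t=2.1362
    x: enter (4,3) at t=3.0200
    y: enter (4,4) at t=3.2909 ← occupied
  → r_3 = 3.2909

ranges = [0.1732, 0.3000, 3.2909]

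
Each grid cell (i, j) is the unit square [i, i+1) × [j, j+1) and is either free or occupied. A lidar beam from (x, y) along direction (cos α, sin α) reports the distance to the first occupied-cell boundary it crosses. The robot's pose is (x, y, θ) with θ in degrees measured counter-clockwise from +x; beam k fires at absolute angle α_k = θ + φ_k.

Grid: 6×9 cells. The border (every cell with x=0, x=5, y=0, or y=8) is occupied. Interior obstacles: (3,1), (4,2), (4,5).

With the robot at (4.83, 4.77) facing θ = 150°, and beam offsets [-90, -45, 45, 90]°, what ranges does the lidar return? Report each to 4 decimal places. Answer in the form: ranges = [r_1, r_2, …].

ranges = [0.2656, 0.2381, 3.9651, 3.1985]

beam 1: φ=-90°, α=60°
  d=(0.5000,0.8660)  start (4,4)  tX=0.3400 tY=0.2656  stride 1/|dx|=2.0000 1/|dy|=1.1547
    cross y-line → (4,5), t=0.2656 (wall)
  → r_1 = 0.2656
beam 2: φ=-45°, α=105°
  d=(-0.2588,0.9659)  start (4,4)  tX=3.2069 tY=0.2381  stride 1/|dx|=3.8637 1/|dy|=1.0353
    cross y-line → (4,5), t=0.2381 (wall)
  → r_2 = 0.2381
beam 3: φ=45°, α=195°
  d=(-0.9659,-0.2588)  start (4,4)  tX=0.8593 tY=2.9751  stride 1/|dx|=1.0353 1/|dy|=3.8637
    cross x-line → (3,4), t=0.8593
    cross x-line → (2,4), t=1.8946
    cross x-line → (1,4), t=2.9298
    cross y-line → (1,3), t=2.9751
    cross x-line → (0,3), t=3.9651 (wall)
  → r_3 = 3.9651
beam 4: φ=90°, α=240°
  d=(-0.5000,-0.8660)  start (4,4)  tX=1.6600 tY=0.8891  stride 1/|dx|=2.0000 1/|dy|=1.1547
    cross y-line → (4,3), t=0.8891
    cross x-line → (3,3), t=1.6600
    cross y-line → (3,2), t=2.0438
    cross y-line → (3,1), t=3.1985 (wall)
  → r_4 = 3.1985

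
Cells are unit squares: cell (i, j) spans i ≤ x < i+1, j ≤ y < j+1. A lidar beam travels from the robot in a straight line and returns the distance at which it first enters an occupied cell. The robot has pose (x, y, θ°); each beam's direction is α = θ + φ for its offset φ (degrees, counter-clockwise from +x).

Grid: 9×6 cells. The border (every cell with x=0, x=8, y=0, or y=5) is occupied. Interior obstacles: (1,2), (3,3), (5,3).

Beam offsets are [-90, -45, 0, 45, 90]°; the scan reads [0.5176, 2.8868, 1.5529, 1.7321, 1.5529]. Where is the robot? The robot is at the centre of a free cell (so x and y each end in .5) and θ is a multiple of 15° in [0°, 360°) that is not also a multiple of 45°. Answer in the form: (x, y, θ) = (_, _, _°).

(x, y, θ) = (3.5, 2.5, 195°)

The pose lattice has 25·16 = 400 candidates. Test each by forward raycasting.
  (6.5, 3.5, 285°): beam 3 = 2.5882 ≠ 1.5529 ✗
  (7.5, 1.5, 30°): beam 1 = 0.5774 ≠ 0.5176 ✗
  (7.5, 3.5, 150°): beam 1 = 1.0000 ≠ 0.5176 ✗
  (2.5, 1.5, 240°): beam 1 = 1.0000 ≠ 0.5176 ✗
  (1.5, 1.5, 345°): beam 2 = 0.5774 ≠ 2.8868 ✗
  …
  (3.5, 2.5, 195°): r_1=0.5176, r_2=2.8868, r_3=1.5529, r_4=1.7321, r_5=1.5529 — all match ✓
No second candidate reproduces the full scan.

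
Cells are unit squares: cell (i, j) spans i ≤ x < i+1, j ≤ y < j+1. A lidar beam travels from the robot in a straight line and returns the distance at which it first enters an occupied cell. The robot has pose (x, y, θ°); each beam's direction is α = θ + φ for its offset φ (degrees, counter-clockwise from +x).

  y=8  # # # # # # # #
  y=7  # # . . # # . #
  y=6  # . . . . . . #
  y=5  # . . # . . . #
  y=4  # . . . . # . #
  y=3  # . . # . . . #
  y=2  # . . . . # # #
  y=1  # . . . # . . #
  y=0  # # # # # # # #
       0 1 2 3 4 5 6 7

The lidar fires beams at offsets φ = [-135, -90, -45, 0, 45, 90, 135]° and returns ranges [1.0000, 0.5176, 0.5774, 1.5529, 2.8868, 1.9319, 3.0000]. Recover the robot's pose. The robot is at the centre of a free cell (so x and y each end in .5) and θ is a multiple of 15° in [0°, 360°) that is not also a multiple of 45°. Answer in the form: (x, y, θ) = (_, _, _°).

The pose lattice has 33·16 = 528 candidates. Test each by forward raycasting.
  (5.5, 5.5, 30°): beam 1 = 0.5176 ≠ 1.0000 ✗
  (6.5, 1.5, 285°): beam 2 = 1.5529 ≠ 0.5176 ✗
  (2.5, 1.5, 210°): beam 1 = 1.9319 ≠ 1.0000 ✗
  …
  (2.5, 1.5, 345°): r_1=1.0000, r_2=0.5176, r_3=0.5774, r_4=1.5529, r_5=2.8868, r_6=1.9319, r_7=3.0000 — all match ✓
Only this pose fits every beam.

(x, y, θ) = (2.5, 1.5, 345°)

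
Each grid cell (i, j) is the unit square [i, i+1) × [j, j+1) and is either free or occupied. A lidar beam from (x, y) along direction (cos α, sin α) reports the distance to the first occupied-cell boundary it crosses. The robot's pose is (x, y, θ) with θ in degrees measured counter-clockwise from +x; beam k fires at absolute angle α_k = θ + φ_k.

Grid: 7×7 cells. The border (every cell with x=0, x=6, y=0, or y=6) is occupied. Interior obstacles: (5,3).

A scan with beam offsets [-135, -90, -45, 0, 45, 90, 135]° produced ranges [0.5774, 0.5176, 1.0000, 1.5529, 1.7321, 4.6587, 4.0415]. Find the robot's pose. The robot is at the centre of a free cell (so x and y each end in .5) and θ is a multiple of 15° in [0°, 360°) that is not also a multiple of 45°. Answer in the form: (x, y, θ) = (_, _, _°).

(x, y, θ) = (4.5, 1.5, 15°)

Candidates: 24 free-cell centres × 16 headings = 384 poses. Raycast each; keep the one whose scan matches to 4 dp.
  (4.5, 5.5, 300°): beam 1 = 1.9319 ≠ 0.5774 ✗
  (2.5, 5.5, 105°): beam 1 = 3.0000 ≠ 0.5774 ✗
  (2.5, 1.5, 105°): beam 1 = 1.0000 ≠ 0.5774 ✗
  (2.5, 1.5, 285°): beam 1 = 1.7321 ≠ 0.5774 ✗
  …
  (4.5, 1.5, 15°): r_1=0.5774, r_2=0.5176, r_3=1.0000, r_4=1.5529, r_5=1.7321, r_6=4.6587, r_7=4.0415 — all match ✓
Only this pose fits every beam.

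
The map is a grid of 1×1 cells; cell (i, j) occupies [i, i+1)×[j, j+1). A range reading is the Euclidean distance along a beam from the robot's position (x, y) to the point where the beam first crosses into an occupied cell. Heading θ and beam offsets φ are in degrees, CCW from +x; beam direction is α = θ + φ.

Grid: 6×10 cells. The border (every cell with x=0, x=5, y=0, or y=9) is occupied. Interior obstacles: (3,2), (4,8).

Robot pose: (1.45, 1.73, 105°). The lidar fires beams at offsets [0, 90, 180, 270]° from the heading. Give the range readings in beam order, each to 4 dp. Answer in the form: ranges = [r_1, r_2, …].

beam 1: φ=0°, α=105°
  direction (-0.2588, 0.9659); cell (1,1); t to first gridline: x 1.7387, y 0.2795 (then +3.8637 / +1.0353)
    (1,2) via y @ 0.2795
    (1,3) via y @ 1.3148
    (0,3) via x @ 1.7387  # hit
  → r_1 = 1.7387
beam 2: φ=90°, α=195°
  direction (-0.9659, -0.2588); cell (1,1); t to first gridline: x 0.4659, y 2.8205 (then +1.0353 / +3.8637)
    (0,1) via x @ 0.4659  # hit
  → r_2 = 0.4659
beam 3: φ=180°, α=285°
  direction (0.2588, -0.9659); cell (1,1); t to first gridline: x 2.1250, y 0.7558 (then +3.8637 / +1.0353)
    (1,0) via y @ 0.7558  # hit
  → r_3 = 0.7558
beam 4: φ=270°, α=15°
  direction (0.9659, 0.2588); cell (1,1); t to first gridline: x 0.5694, y 1.0432 (then +1.0353 / +3.8637)
    (2,1) via x @ 0.5694
    (2,2) via y @ 1.0432
    (3,2) via x @ 1.6047  # hit
  → r_4 = 1.6047

ranges = [1.7387, 0.4659, 0.7558, 1.6047]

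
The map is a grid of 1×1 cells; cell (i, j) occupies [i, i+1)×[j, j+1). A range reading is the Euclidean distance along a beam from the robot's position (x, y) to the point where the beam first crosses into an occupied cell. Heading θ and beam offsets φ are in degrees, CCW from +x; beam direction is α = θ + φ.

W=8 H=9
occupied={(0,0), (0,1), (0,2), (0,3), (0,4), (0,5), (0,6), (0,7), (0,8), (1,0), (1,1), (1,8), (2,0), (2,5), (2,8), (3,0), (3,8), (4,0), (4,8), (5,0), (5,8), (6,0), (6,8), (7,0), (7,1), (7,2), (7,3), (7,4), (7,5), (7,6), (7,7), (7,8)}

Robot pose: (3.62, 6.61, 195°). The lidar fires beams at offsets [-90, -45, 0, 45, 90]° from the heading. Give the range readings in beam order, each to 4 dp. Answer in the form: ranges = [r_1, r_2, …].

beam 1: φ=-90°, α=105°
  direction (-0.2588, 0.9659); cell (3,6); t to first gridline: x 2.3955, y 0.4038 (then +3.8637 / +1.0353)
    (3,7) via y @ 0.4038
    (3,8) via y @ 1.4390  # hit
  → r_1 = 1.4390
beam 2: φ=-45°, α=150°
  direction (-0.8660, 0.5000); cell (3,6); t to first gridline: x 0.7159, y 0.7800 (then +1.1547 / +2.0000)
    (2,6) via x @ 0.7159
    (2,7) via y @ 0.7800
    (1,7) via x @ 1.8706
    (1,8) via y @ 2.7800  # hit
  → r_2 = 2.7800
beam 3: φ=0°, α=195°
  direction (-0.9659, -0.2588); cell (3,6); t to first gridline: x 0.6419, y 2.3569 (then +1.0353 / +3.8637)
    (2,6) via x @ 0.6419
    (1,6) via x @ 1.6771
    (1,5) via y @ 2.3569
    (0,5) via x @ 2.7124  # hit
  → r_3 = 2.7124
beam 4: φ=45°, α=240°
  direction (-0.5000, -0.8660); cell (3,6); t to first gridline: x 1.2400, y 0.7044 (then +2.0000 / +1.1547)
    (3,5) via y @ 0.7044
    (2,5) via x @ 1.2400  # hit
  → r_4 = 1.2400
beam 5: φ=90°, α=285°
  direction (0.2588, -0.9659); cell (3,6); t to first gridline: x 1.4682, y 0.6315 (then +3.8637 / +1.0353)
    (3,5) via y @ 0.6315
    (4,5) via x @ 1.4682
    (4,4) via y @ 1.6668
    (4,3) via y @ 2.7021
    (4,2) via y @ 3.7373
    (4,1) via y @ 4.7726
    (5,1) via x @ 5.3319
    (5,0) via y @ 5.8079  # hit
  → r_5 = 5.8079

ranges = [1.4390, 2.7800, 2.7124, 1.2400, 5.8079]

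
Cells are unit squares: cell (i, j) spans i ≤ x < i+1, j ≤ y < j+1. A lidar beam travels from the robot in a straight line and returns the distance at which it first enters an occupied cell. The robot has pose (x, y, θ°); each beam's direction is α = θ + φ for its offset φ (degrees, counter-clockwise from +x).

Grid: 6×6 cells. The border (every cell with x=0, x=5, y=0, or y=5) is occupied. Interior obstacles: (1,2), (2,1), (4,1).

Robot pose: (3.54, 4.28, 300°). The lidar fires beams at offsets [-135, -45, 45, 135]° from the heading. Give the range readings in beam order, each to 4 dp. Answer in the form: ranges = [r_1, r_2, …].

beam 1: φ=-135°, α=165°
  d=(-0.9659,0.2588)  start (3,4)  tX=0.5590 tY=2.7819  stride 1/|dx|=1.0353 1/|dy|=3.8637
    cross x-line → (2,4), t=0.5590
    cross x-line → (1,4), t=1.5943
    cross x-line → (0,4), t=2.6296 (wall)
  → r_1 = 2.6296
beam 2: φ=-45°, α=255°
  d=(-0.2588,-0.9659)  start (3,4)  tX=2.0864 tY=0.2899  stride 1/|dx|=3.8637 1/|dy|=1.0353
    cross y-line → (3,3), t=0.2899
    cross y-line → (3,2), t=1.3252
    cross x-line → (2,2), t=2.0864
    cross y-line → (2,1), t=2.3604 (wall)
  → r_2 = 2.3604
beam 3: φ=45°, α=345°
  d=(0.9659,-0.2588)  start (3,4)  tX=0.4762 tY=1.0818  stride 1/|dx|=1.0353 1/|dy|=3.8637
    cross x-line → (4,4), t=0.4762
    cross y-line → (4,3), t=1.0818
    cross x-line → (5,3), t=1.5115 (wall)
  → r_3 = 1.5115
beam 4: φ=135°, α=75°
  d=(0.2588,0.9659)  start (3,4)  tX=1.7773 tY=0.7454  stride 1/|dx|=3.8637 1/|dy|=1.0353
    cross y-line → (3,5), t=0.7454 (wall)
  → r_4 = 0.7454

ranges = [2.6296, 2.3604, 1.5115, 0.7454]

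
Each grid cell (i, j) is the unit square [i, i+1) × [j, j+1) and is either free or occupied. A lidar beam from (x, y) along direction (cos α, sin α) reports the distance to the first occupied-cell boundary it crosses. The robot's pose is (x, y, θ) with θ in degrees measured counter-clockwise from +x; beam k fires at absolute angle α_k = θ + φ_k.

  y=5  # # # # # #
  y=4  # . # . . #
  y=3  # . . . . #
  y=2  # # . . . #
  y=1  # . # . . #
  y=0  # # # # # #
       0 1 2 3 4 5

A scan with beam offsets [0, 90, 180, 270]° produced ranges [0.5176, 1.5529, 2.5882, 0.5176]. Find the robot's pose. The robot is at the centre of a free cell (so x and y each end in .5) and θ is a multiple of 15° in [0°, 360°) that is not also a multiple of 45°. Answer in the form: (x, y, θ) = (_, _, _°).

(x, y, θ) = (3.5, 1.5, 285°)

Candidates: 13 free-cell centres × 16 headings = 208 poses. Raycast each; keep the one whose scan matches to 4 dp.
  (3.5, 3.5, 30°): beam 1 = 1.7321 ≠ 0.5176 ✗
  (1.5, 3.5, 195°): beam 2 = 0.5176 ≠ 1.5529 ✗
  (3.5, 1.5, 300°): beam 1 = 0.5774 ≠ 0.5176 ✗
  (4.5, 4.5, 165°): beam 1 = 1.5529 ≠ 0.5176 ✗
  (2.5, 2.5, 150°): beam 1 = 0.5774 ≠ 0.5176 ✗
  …
  (3.5, 1.5, 285°): r_1=0.5176, r_2=1.5529, r_3=2.5882, r_4=0.5176 — all match ✓
No second candidate reproduces the full scan.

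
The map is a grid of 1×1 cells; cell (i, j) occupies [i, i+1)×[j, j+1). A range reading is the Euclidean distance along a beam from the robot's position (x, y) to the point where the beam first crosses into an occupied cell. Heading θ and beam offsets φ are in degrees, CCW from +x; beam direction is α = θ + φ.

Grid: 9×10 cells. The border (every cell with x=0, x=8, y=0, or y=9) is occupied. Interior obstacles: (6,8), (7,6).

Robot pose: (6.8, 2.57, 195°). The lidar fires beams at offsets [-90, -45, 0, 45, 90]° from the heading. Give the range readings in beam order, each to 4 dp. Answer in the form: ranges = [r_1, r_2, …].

ranges = [6.6568, 6.6973, 6.0046, 1.8129, 1.6254]

beam 1: φ=-90°, α=105°
  dir = (cos 105°, sin 105°) = (-0.2588, 0.9659); from cell (6,2)
  next x-line at t=3.0910, next y-line at t=0.4452; Δt_x=3.8637, Δt_y=1.0353
    y: enter (6,3) at t=0.4452
    y: enter (6,4) at t=1.4804
    y: enter (6,5) at t=2.5157
    x: enter (5,5) at t=3.0910
    y: enter (5,6) at t=3.5510
    y: enter (5,7) at t=4.5863
    y: enter (5,8) at t=5.6215
    y: enter (5,9) at t=6.6568 ← occupied
  → r_1 = 6.6568
beam 2: φ=-45°, α=150°
  dir = (cos 150°, sin 150°) = (-0.8660, 0.5000); from cell (6,2)
  next x-line at t=0.9238, next y-line at t=0.8600; Δt_x=1.1547, Δt_y=2.0000
    y: enter (6,3) at t=0.8600
    x: enter (5,3) at t=0.9238
    x: enter (4,3) at t=2.0785
    y: enter (4,4) at t=2.8600
    x: enter (3,4) at t=3.2332
    x: enter (2,4) at t=4.3879
    y: enter (2,5) at t=4.8600
    x: enter (1,5) at t=5.5426
    x: enter (0,5) at t=6.6973 ← occupied
  → r_2 = 6.6973
beam 3: φ=0°, α=195°
  dir = (cos 195°, sin 195°) = (-0.9659, -0.2588); from cell (6,2)
  next x-line at t=0.8282, next y-line at t=2.2023; Δt_x=1.0353, Δt_y=3.8637
    x: enter (5,2) at t=0.8282
    x: enter (4,2) at t=1.8635
    y: enter (4,1) at t=2.2023
    x: enter (3,1) at t=2.8988
    x: enter (2,1) at t=3.9340
    x: enter (1,1) at t=4.9693
    x: enter (0,1) at t=6.0046 ← occupied
  → r_3 = 6.0046
beam 4: φ=45°, α=240°
  dir = (cos 240°, sin 240°) = (-0.5000, -0.8660); from cell (6,2)
  next x-line at t=1.6000, next y-line at t=0.6582; Δt_x=2.0000, Δt_y=1.1547
    y: enter (6,1) at t=0.6582
    x: enter (5,1) at t=1.6000
    y: enter (5,0) at t=1.8129 ← occupied
  → r_4 = 1.8129
beam 5: φ=90°, α=285°
  dir = (cos 285°, sin 285°) = (0.2588, -0.9659); from cell (6,2)
  next x-line at t=0.7727, next y-line at t=0.5901; Δt_x=3.8637, Δt_y=1.0353
    y: enter (6,1) at t=0.5901
    x: enter (7,1) at t=0.7727
    y: enter (7,0) at t=1.6254 ← occupied
  → r_5 = 1.6254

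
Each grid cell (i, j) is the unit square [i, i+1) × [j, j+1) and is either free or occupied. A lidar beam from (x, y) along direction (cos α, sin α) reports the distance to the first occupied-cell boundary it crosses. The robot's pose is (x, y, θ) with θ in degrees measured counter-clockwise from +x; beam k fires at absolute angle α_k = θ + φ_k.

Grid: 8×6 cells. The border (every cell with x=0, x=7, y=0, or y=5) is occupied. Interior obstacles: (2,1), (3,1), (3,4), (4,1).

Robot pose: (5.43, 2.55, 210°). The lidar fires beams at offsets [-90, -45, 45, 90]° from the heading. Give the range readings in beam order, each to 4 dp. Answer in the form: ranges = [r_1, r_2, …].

beam 1: φ=-90°, α=120°
  d=(-0.5000,0.8660)  start (5,2)  tX=0.8600 tY=0.5196  stride 1/|dx|=2.0000 1/|dy|=1.1547
    cross y-line → (5,3), t=0.5196
    cross x-line → (4,3), t=0.8600
    cross y-line → (4,4), t=1.6743
    cross y-line → (4,5), t=2.8290 (wall)
  → r_1 = 2.8290
beam 2: φ=-45°, α=165°
  d=(-0.9659,0.2588)  start (5,2)  tX=0.4452 tY=1.7387  stride 1/|dx|=1.0353 1/|dy|=3.8637
    cross x-line → (4,2), t=0.4452
    cross x-line → (3,2), t=1.4804
    cross y-line → (3,3), t=1.7387
    cross x-line → (2,3), t=2.5157
    cross x-line → (1,3), t=3.5510
    cross x-line → (0,3), t=4.5863 (wall)
  → r_2 = 4.5863
beam 3: φ=45°, α=255°
  d=(-0.2588,-0.9659)  start (5,2)  tX=1.6614 tY=0.5694  stride 1/|dx|=3.8637 1/|dy|=1.0353
    cross y-line → (5,1), t=0.5694
    cross y-line → (5,0), t=1.6047 (wall)
  → r_3 = 1.6047
beam 4: φ=90°, α=300°
  d=(0.5000,-0.8660)  start (5,2)  tX=1.1400 tY=0.6351  stride 1/|dx|=2.0000 1/|dy|=1.1547
    cross y-line → (5,1), t=0.6351
    cross x-line → (6,1), t=1.1400
    cross y-line → (6,0), t=1.7898 (wall)
  → r_4 = 1.7898

ranges = [2.8290, 4.5863, 1.6047, 1.7898]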